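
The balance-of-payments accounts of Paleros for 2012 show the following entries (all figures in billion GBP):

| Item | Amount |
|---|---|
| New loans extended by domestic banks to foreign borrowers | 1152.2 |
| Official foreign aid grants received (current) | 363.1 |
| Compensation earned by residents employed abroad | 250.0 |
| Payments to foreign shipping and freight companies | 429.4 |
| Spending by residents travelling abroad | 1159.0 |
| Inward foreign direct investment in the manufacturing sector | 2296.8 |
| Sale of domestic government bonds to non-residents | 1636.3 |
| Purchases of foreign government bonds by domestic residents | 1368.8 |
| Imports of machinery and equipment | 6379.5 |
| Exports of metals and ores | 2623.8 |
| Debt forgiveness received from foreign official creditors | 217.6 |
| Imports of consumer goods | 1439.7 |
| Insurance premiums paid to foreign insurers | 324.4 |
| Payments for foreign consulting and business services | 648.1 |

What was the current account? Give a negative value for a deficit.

Goods: -1439.7 - 6379.5 + 2623.8 = -5195.4
Services: -648.1 - 429.4 - 324.4 - 1159.0 = -2560.9
Primary income: 250.0
Secondary income: 363.1
Current account = (-5195.4) + (-2560.9) + 250.0 + 363.1 = -7143.2
(Excluded from the current account — financial account: new loans extended by domestic banks to foreign borrowers 1152.2, inward foreign direct investment in the manufacturing sector 2296.8, sale of domestic government bonds to non-residents 1636.3, purchases of foreign government bonds by domestic residents 1368.8; capital account: debt forgiveness received from foreign official creditors 217.6.)

-7143.2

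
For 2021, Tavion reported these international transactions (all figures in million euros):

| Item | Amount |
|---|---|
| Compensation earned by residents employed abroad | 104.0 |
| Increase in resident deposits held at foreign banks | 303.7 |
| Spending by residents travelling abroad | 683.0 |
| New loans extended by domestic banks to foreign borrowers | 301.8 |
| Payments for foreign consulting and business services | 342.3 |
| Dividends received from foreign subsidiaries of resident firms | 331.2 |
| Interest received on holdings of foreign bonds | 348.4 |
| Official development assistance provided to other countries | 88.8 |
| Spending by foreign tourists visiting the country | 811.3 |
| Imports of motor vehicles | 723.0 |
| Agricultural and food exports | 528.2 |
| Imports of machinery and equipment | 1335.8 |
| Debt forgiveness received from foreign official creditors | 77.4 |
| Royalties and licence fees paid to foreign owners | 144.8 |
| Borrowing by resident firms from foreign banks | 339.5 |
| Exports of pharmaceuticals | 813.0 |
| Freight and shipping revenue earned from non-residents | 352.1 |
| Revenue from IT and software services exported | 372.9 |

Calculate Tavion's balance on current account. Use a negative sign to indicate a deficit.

343.4

Goods: 813.0 - 1335.8 + 528.2 - 723.0 = -717.6
Services: 352.1 + 372.9 - 342.3 - 683.0 - 144.8 + 811.3 = 366.2
Primary income: 104.0 + 348.4 + 331.2 = 783.6
Secondary income: -88.8
Current account = (-717.6) + 366.2 + 783.6 + (-88.8) = 343.4
(Excluded from the current account — financial account: increase in resident deposits held at foreign banks 303.7, new loans extended by domestic banks to foreign borrowers 301.8, borrowing by resident firms from foreign banks 339.5; capital account: debt forgiveness received from foreign official creditors 77.4.)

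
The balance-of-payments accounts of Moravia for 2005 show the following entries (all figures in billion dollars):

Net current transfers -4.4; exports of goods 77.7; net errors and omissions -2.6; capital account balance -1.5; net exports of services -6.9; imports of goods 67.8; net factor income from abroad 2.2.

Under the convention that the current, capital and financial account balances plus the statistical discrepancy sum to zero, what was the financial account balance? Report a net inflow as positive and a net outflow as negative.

3.3

Goods balance = 77.7 - 67.8 = 9.9
Services balance = -6.9
Trade balance (goods + services) = 9.9 + (-6.9) = 3.0
Net primary income = 2.2
Net secondary income = -4.4
Current account = 3.0 + 2.2 + (-4.4) = 0.8
Financial account = -(0.8 + (-1.5) + (-2.6)) = 3.3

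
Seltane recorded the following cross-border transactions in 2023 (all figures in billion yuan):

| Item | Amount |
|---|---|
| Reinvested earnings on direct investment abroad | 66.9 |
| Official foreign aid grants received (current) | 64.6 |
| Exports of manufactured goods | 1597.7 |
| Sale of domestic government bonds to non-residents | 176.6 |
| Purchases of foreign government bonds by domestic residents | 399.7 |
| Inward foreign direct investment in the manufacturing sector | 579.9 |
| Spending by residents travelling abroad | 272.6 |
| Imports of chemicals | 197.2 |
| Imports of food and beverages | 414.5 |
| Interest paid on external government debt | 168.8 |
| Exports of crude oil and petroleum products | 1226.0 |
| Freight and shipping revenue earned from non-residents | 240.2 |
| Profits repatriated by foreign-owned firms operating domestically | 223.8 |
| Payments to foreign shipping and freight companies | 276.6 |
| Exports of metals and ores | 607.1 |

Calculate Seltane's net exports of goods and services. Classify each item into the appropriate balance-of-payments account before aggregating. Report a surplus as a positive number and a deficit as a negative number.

2510.1

Goods: 607.1 + 1226.0 + 1597.7 - 414.5 - 197.2 = 2819.1
Services: -276.6 - 272.6 + 240.2 = -309.0
Trade balance = 2819.1 + (-309.0) = 2510.1
(Excluded from the trade balance — primary income: reinvested earnings on direct investment abroad 66.9, interest paid on external government debt 168.8, profits repatriated by foreign-owned firms operating domestically 223.8; secondary income: official foreign aid grants received (current) 64.6; financial account: sale of domestic government bonds to non-residents 176.6, purchases of foreign government bonds by domestic residents 399.7, inward foreign direct investment in the manufacturing sector 579.9.)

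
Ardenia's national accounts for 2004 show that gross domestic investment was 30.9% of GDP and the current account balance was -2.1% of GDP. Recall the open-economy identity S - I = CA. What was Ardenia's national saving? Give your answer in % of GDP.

28.8

S = I + CA = 30.9 + (-2.1) = 28.8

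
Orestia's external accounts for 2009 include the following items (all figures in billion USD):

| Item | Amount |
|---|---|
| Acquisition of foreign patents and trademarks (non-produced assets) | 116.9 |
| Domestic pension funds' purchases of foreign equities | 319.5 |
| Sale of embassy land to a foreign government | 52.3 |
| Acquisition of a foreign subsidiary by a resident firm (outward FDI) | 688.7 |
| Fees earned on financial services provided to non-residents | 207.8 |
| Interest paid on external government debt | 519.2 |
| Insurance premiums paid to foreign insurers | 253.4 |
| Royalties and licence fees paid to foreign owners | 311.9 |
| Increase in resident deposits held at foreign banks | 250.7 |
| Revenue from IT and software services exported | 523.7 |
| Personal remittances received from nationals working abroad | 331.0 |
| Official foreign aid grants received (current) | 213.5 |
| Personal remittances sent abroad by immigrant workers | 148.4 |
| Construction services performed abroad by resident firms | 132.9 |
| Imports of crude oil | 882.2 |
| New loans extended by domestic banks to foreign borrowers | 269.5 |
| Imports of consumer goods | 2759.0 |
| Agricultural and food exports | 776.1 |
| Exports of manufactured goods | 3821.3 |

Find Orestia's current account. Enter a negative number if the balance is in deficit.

Goods: 776.1 - 882.2 + 3821.3 - 2759.0 = 956.2
Services: -311.9 + 207.8 + 523.7 - 253.4 + 132.9 = 299.1
Primary income: -519.2
Secondary income: 213.5 + 331.0 - 148.4 = 396.1
Current account = 956.2 + 299.1 + (-519.2) + 396.1 = 1132.2
(Excluded from the current account — capital account: acquisition of foreign patents and trademarks (non-produced assets) 116.9, sale of embassy land to a foreign government 52.3; financial account: domestic pension funds' purchases of foreign equities 319.5, acquisition of a foreign subsidiary by a resident firm (outward FDI) 688.7, increase in resident deposits held at foreign banks 250.7, new loans extended by domestic banks to foreign borrowers 269.5.)

1132.2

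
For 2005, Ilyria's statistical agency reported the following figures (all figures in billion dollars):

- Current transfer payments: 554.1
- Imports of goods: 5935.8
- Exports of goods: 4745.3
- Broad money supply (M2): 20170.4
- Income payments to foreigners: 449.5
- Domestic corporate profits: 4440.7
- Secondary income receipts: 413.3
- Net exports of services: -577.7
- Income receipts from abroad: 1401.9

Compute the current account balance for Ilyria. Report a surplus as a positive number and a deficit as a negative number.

Goods balance = 4745.3 - 5935.8 = -1190.5
Services balance = -577.7
Trade balance (goods + services) = -1190.5 + (-577.7) = -1768.2
Net primary income = 1401.9 - 449.5 = 952.4
Net secondary income = 413.3 - 554.1 = -140.8
Current account = -1768.2 + 952.4 + (-140.8) = -956.6

-956.6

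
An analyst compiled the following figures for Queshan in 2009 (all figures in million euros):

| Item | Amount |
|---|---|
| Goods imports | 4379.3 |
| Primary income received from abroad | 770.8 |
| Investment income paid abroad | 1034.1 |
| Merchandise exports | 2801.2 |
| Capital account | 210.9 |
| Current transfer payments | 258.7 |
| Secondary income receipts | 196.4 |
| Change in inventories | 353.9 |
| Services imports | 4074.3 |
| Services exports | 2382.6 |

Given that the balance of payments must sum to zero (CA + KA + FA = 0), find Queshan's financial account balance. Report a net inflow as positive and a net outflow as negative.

Goods balance = 2801.2 - 4379.3 = -1578.1
Services balance = 2382.6 - 4074.3 = -1691.7
Trade balance (goods + services) = -1578.1 + (-1691.7) = -3269.8
Net primary income = 770.8 - 1034.1 = -263.3
Net secondary income = 196.4 - 258.7 = -62.3
Current account = -3269.8 + (-263.3) + (-62.3) = -3595.4
Financial account = -(-3595.4 + 210.9) = 3384.5

3384.5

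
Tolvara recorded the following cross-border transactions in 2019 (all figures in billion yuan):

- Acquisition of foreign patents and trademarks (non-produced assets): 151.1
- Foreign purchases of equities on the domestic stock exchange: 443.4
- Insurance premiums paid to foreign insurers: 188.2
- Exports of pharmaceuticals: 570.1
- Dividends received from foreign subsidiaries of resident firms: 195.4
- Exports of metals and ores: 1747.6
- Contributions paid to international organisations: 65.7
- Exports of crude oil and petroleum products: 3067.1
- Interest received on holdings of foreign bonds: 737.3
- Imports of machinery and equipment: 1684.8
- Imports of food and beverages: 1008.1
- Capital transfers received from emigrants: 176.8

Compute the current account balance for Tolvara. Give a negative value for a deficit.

3370.7

Goods: 1747.6 - 1684.8 + 3067.1 + 570.1 - 1008.1 = 2691.9
Services: -188.2
Primary income: 737.3 + 195.4 = 932.7
Secondary income: -65.7
Current account = 2691.9 + (-188.2) + 932.7 + (-65.7) = 3370.7
(Excluded from the current account — capital account: acquisition of foreign patents and trademarks (non-produced assets) 151.1, capital transfers received from emigrants 176.8; financial account: foreign purchases of equities on the domestic stock exchange 443.4.)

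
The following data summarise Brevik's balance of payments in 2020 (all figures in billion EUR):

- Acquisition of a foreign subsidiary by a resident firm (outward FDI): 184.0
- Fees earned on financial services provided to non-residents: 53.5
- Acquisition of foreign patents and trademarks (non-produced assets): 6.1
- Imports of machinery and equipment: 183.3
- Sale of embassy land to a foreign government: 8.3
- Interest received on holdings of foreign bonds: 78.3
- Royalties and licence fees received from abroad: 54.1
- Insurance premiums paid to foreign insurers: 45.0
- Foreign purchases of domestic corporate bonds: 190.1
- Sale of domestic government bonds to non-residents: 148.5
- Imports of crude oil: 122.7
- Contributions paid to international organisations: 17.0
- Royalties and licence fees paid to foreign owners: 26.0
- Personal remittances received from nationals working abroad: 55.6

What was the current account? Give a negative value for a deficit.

-152.5

Goods: -122.7 - 183.3 = -306.0
Services: -45.0 + 54.1 - 26.0 + 53.5 = 36.6
Primary income: 78.3
Secondary income: -17.0 + 55.6 = 38.6
Current account = (-306.0) + 36.6 + 78.3 + 38.6 = -152.5
(Excluded from the current account — financial account: acquisition of a foreign subsidiary by a resident firm (outward FDI) 184.0, foreign purchases of domestic corporate bonds 190.1, sale of domestic government bonds to non-residents 148.5; capital account: acquisition of foreign patents and trademarks (non-produced assets) 6.1, sale of embassy land to a foreign government 8.3.)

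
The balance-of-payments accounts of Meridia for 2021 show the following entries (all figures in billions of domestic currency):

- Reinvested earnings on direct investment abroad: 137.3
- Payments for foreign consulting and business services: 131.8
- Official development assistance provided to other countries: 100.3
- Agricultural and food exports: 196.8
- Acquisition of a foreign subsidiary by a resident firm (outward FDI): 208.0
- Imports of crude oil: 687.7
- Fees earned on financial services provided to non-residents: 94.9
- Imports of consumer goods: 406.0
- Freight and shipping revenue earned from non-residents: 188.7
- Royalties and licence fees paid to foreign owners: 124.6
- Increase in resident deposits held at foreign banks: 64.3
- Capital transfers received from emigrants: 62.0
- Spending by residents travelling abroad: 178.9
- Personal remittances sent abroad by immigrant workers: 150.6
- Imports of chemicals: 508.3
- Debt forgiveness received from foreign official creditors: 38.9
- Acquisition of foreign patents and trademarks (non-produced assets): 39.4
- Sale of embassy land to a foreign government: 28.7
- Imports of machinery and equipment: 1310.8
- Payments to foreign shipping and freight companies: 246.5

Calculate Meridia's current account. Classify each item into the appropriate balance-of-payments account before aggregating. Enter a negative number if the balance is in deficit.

Goods: -406.0 - 687.7 + 196.8 - 1310.8 - 508.3 = -2716.0
Services: 94.9 - 124.6 + 188.7 - 131.8 - 178.9 - 246.5 = -398.2
Primary income: 137.3
Secondary income: -100.3 - 150.6 = -250.9
Current account = (-2716.0) + (-398.2) + 137.3 + (-250.9) = -3227.8
(Excluded from the current account — financial account: acquisition of a foreign subsidiary by a resident firm (outward FDI) 208.0, increase in resident deposits held at foreign banks 64.3; capital account: capital transfers received from emigrants 62.0, debt forgiveness received from foreign official creditors 38.9, acquisition of foreign patents and trademarks (non-produced assets) 39.4, sale of embassy land to a foreign government 28.7.)

-3227.8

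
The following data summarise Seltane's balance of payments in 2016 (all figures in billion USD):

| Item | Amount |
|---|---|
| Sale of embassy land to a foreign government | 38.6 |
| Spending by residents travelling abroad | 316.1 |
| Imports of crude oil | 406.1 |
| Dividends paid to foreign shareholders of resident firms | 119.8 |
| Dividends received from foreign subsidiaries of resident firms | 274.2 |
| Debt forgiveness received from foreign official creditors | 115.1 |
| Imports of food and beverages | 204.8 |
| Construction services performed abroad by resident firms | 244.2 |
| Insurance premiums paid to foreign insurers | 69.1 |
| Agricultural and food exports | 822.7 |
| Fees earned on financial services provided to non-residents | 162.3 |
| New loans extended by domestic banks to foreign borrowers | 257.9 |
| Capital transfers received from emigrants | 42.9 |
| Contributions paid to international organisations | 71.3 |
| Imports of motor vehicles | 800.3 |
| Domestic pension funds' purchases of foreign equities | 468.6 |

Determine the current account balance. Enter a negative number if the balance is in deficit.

Goods: -406.1 - 204.8 + 822.7 - 800.3 = -588.5
Services: -316.1 + 244.2 + 162.3 - 69.1 = 21.3
Primary income: -119.8 + 274.2 = 154.4
Secondary income: -71.3
Current account = (-588.5) + 21.3 + 154.4 + (-71.3) = -484.1
(Excluded from the current account — capital account: sale of embassy land to a foreign government 38.6, debt forgiveness received from foreign official creditors 115.1, capital transfers received from emigrants 42.9; financial account: new loans extended by domestic banks to foreign borrowers 257.9, domestic pension funds' purchases of foreign equities 468.6.)

-484.1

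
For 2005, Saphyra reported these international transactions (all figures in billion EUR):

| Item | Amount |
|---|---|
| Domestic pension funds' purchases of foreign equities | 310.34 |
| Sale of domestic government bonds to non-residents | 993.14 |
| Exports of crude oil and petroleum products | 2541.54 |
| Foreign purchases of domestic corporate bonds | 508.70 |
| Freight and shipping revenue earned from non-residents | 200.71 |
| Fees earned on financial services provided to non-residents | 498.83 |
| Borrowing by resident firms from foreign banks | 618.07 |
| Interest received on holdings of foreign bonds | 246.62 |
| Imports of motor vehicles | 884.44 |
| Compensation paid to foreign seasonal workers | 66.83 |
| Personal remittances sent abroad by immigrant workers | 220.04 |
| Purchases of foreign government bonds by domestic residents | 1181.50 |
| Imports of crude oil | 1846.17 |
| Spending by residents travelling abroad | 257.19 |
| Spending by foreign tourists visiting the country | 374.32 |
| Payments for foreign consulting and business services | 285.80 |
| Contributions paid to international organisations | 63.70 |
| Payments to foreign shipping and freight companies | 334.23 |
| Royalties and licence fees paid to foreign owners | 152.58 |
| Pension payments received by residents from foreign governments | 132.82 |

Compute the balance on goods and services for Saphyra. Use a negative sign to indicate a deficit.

-145.01

Goods: -884.44 + 2541.54 - 1846.17 = -189.07
Services: 374.32 - 257.19 - 152.58 + 200.71 - 285.80 + 498.83 - 334.23 = 44.06
Trade balance = -189.07 + 44.06 = -145.01
(Excluded from the trade balance — financial account: domestic pension funds' purchases of foreign equities 310.34, sale of domestic government bonds to non-residents 993.14, foreign purchases of domestic corporate bonds 508.70, borrowing by resident firms from foreign banks 618.07, purchases of foreign government bonds by domestic residents 1181.50; primary income: interest received on holdings of foreign bonds 246.62, compensation paid to foreign seasonal workers 66.83; secondary income: personal remittances sent abroad by immigrant workers 220.04, contributions paid to international organisations 63.70, pension payments received by residents from foreign governments 132.82.)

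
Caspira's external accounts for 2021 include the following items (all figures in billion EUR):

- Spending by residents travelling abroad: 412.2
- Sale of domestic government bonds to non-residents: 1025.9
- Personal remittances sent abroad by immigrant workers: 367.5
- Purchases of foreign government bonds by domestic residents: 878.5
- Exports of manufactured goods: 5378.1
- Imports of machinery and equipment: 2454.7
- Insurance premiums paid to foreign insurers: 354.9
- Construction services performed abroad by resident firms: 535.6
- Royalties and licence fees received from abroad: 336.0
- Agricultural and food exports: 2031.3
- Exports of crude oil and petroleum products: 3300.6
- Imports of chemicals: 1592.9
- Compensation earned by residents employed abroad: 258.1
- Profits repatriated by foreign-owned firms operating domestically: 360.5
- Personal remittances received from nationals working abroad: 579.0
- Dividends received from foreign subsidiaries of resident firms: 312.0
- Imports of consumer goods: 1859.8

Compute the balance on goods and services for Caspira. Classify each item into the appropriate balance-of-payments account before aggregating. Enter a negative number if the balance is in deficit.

Goods: -1592.9 - 1859.8 + 3300.6 + 5378.1 + 2031.3 - 2454.7 = 4802.6
Services: 535.6 - 354.9 + 336.0 - 412.2 = 104.5
Trade balance = 4802.6 + 104.5 = 4907.1
(Excluded from the trade balance — financial account: sale of domestic government bonds to non-residents 1025.9, purchases of foreign government bonds by domestic residents 878.5; secondary income: personal remittances sent abroad by immigrant workers 367.5, personal remittances received from nationals working abroad 579.0; primary income: compensation earned by residents employed abroad 258.1, profits repatriated by foreign-owned firms operating domestically 360.5, dividends received from foreign subsidiaries of resident firms 312.0.)

4907.1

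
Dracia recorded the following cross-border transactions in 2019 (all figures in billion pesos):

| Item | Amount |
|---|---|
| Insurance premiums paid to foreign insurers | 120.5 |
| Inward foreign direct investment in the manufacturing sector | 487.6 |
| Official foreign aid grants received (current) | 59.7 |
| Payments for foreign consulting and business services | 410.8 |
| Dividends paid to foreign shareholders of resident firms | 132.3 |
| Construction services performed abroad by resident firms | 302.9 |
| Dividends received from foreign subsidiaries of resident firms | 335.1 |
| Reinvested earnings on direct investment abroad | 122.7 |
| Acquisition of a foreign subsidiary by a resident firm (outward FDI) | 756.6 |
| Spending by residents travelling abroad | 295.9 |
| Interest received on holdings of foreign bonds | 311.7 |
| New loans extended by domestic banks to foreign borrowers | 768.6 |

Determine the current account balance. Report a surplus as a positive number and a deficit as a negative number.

172.6

Services: -120.5 + 302.9 - 410.8 - 295.9 = -524.3
Primary income: 122.7 + 311.7 + 335.1 - 132.3 = 637.2
Secondary income: 59.7
Current account = (-524.3) + 637.2 + 59.7 = 172.6
(Excluded from the current account — financial account: inward foreign direct investment in the manufacturing sector 487.6, acquisition of a foreign subsidiary by a resident firm (outward FDI) 756.6, new loans extended by domestic banks to foreign borrowers 768.6.)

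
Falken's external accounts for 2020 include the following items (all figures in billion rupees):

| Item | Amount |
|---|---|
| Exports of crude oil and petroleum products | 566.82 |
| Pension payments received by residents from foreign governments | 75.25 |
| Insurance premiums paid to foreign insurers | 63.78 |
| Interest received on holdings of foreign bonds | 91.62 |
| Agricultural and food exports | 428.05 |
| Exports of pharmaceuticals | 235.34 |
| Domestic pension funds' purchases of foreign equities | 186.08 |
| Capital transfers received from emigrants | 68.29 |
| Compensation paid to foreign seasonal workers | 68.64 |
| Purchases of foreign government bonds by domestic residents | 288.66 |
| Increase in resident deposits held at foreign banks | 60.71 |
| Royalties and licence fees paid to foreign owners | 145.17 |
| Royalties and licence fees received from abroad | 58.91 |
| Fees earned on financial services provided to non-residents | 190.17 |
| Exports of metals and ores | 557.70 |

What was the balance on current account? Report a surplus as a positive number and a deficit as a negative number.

Goods: 235.34 + 428.05 + 557.70 + 566.82 = 1787.91
Services: 58.91 + 190.17 - 145.17 - 63.78 = 40.13
Primary income: 91.62 - 68.64 = 22.98
Secondary income: 75.25
Current account = 1787.91 + 40.13 + 22.98 + 75.25 = 1926.27
(Excluded from the current account — financial account: domestic pension funds' purchases of foreign equities 186.08, purchases of foreign government bonds by domestic residents 288.66, increase in resident deposits held at foreign banks 60.71; capital account: capital transfers received from emigrants 68.29.)

1926.27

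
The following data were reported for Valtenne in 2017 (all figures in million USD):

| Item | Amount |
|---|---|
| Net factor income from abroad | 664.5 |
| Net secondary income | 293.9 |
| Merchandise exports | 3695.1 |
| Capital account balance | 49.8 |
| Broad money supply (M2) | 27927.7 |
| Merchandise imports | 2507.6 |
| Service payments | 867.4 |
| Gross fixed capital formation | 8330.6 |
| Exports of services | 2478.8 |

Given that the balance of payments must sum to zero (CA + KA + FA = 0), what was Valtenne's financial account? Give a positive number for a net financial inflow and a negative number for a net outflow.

Goods balance = 3695.1 - 2507.6 = 1187.5
Services balance = 2478.8 - 867.4 = 1611.4
Trade balance (goods + services) = 1187.5 + 1611.4 = 2798.9
Net primary income = 664.5
Net secondary income = 293.9
Current account = 2798.9 + 664.5 + 293.9 = 3757.3
Financial account = -(3757.3 + 49.8) = -3807.1

-3807.1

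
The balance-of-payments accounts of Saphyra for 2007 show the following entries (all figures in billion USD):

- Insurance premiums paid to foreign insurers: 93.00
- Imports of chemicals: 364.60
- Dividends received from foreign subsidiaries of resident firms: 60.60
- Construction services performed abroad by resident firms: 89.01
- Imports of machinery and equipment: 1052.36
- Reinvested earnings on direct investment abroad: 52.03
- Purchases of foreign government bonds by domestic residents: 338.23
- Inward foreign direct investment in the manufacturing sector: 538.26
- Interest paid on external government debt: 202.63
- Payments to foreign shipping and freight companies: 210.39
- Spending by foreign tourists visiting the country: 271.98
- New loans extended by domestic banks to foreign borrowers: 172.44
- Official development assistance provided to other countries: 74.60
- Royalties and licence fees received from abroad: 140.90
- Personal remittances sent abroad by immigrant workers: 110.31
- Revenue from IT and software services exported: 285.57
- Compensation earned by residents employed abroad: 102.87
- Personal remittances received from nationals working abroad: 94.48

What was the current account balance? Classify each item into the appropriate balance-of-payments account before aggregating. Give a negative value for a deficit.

Goods: -1052.36 - 364.60 = -1416.96
Services: -210.39 + 89.01 + 271.98 - 93.00 + 285.57 + 140.90 = 484.07
Primary income: 52.03 - 202.63 + 102.87 + 60.60 = 12.87
Secondary income: -74.60 + 94.48 - 110.31 = -90.43
Current account = (-1416.96) + 484.07 + 12.87 + (-90.43) = -1010.45
(Excluded from the current account — financial account: purchases of foreign government bonds by domestic residents 338.23, inward foreign direct investment in the manufacturing sector 538.26, new loans extended by domestic banks to foreign borrowers 172.44.)

-1010.45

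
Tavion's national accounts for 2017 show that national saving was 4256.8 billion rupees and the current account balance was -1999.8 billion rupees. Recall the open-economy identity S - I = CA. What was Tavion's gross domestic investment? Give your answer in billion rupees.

6256.6

I = S - CA = 4256.8 - (-1999.8) = 6256.6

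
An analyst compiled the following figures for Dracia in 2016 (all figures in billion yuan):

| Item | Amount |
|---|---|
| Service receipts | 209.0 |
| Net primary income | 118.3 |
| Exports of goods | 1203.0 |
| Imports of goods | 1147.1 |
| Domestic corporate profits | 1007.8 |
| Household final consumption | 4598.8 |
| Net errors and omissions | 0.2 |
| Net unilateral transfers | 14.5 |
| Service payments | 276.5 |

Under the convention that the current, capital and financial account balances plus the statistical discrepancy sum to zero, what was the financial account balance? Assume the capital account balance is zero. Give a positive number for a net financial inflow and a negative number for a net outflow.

Goods balance = 1203.0 - 1147.1 = 55.9
Services balance = 209.0 - 276.5 = -67.5
Trade balance (goods + services) = 55.9 + (-67.5) = -11.6
Net primary income = 118.3
Net secondary income = 14.5
Current account = -11.6 + 118.3 + 14.5 = 121.2
Financial account = -(121.2 + 0.2) = -121.4

-121.4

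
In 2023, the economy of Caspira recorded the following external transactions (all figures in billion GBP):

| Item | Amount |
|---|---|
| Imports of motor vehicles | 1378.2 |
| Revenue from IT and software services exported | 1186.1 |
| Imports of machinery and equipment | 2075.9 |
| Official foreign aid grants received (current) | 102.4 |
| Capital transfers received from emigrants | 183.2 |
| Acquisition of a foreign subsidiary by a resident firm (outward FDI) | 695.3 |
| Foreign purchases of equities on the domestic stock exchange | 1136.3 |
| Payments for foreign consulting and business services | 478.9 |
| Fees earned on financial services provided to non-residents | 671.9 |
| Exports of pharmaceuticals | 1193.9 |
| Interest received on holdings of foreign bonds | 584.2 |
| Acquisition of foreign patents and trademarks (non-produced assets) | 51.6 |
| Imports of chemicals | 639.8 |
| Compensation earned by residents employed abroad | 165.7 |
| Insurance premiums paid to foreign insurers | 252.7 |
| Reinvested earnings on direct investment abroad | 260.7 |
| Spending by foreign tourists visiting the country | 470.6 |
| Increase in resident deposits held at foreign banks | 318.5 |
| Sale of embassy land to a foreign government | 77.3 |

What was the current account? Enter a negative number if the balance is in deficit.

Goods: -2075.9 + 1193.9 - 1378.2 - 639.8 = -2900.0
Services: 470.6 + 671.9 - 478.9 - 252.7 + 1186.1 = 1597.0
Primary income: 260.7 + 165.7 + 584.2 = 1010.6
Secondary income: 102.4
Current account = (-2900.0) + 1597.0 + 1010.6 + 102.4 = -190.0
(Excluded from the current account — capital account: capital transfers received from emigrants 183.2, acquisition of foreign patents and trademarks (non-produced assets) 51.6, sale of embassy land to a foreign government 77.3; financial account: acquisition of a foreign subsidiary by a resident firm (outward FDI) 695.3, foreign purchases of equities on the domestic stock exchange 1136.3, increase in resident deposits held at foreign banks 318.5.)

-190.0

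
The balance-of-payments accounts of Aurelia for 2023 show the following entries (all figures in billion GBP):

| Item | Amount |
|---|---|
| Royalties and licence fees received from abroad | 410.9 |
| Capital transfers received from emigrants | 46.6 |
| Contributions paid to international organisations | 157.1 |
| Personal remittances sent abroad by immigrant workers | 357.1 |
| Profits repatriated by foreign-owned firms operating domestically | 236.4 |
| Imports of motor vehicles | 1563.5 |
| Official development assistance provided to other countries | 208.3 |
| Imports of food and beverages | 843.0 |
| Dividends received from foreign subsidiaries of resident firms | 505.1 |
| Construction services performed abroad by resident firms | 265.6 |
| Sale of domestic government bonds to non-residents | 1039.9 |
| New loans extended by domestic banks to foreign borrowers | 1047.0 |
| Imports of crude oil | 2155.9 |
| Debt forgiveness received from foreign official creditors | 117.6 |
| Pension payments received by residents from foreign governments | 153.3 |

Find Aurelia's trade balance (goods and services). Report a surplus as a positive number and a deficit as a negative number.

-3885.9

Goods: -1563.5 - 843.0 - 2155.9 = -4562.4
Services: 410.9 + 265.6 = 676.5
Trade balance = -4562.4 + 676.5 = -3885.9
(Excluded from the trade balance — capital account: capital transfers received from emigrants 46.6, debt forgiveness received from foreign official creditors 117.6; secondary income: contributions paid to international organisations 157.1, personal remittances sent abroad by immigrant workers 357.1, official development assistance provided to other countries 208.3, pension payments received by residents from foreign governments 153.3; primary income: profits repatriated by foreign-owned firms operating domestically 236.4, dividends received from foreign subsidiaries of resident firms 505.1; financial account: sale of domestic government bonds to non-residents 1039.9, new loans extended by domestic banks to foreign borrowers 1047.0.)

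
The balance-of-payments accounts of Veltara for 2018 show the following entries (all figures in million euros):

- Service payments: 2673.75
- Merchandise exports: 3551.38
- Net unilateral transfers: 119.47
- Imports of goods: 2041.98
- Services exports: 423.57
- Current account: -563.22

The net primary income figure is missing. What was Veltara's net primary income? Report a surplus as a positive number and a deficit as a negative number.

Current account = goods balance + services balance + net primary income + net secondary income
Sum of the known components = -621.31
Net primary income = CA - (known components) = -563.22 - (-621.31) = 58.09

58.09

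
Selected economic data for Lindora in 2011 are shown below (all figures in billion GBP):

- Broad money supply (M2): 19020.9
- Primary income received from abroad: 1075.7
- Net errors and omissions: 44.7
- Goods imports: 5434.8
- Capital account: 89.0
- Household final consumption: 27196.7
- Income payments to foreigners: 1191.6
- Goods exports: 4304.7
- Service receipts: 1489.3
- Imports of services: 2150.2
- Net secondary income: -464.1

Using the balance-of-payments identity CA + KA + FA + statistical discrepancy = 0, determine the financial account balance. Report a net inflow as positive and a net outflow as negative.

2237.3

Goods balance = 4304.7 - 5434.8 = -1130.1
Services balance = 1489.3 - 2150.2 = -660.9
Trade balance (goods + services) = -1130.1 + (-660.9) = -1791.0
Net primary income = 1075.7 - 1191.6 = -115.9
Net secondary income = -464.1
Current account = -1791.0 + (-115.9) + (-464.1) = -2371.0
Financial account = -(-2371.0 + 89.0 + 44.7) = 2237.3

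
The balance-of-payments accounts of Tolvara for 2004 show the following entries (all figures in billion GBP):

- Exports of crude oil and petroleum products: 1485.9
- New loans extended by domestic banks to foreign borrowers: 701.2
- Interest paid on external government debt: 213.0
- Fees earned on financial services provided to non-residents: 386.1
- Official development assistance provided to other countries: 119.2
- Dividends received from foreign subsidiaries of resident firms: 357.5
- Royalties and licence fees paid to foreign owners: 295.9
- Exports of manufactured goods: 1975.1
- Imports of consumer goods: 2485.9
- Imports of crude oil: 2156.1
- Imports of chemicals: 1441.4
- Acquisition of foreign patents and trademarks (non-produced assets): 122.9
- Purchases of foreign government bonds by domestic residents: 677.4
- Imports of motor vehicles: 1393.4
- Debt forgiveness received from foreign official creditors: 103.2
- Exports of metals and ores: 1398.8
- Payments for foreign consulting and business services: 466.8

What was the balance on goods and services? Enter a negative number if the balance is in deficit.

-2993.6

Goods: 1975.1 + 1398.8 - 2485.9 + 1485.9 - 1393.4 - 1441.4 - 2156.1 = -2617.0
Services: -295.9 - 466.8 + 386.1 = -376.6
Trade balance = -2617.0 + (-376.6) = -2993.6
(Excluded from the trade balance — financial account: new loans extended by domestic banks to foreign borrowers 701.2, purchases of foreign government bonds by domestic residents 677.4; primary income: interest paid on external government debt 213.0, dividends received from foreign subsidiaries of resident firms 357.5; secondary income: official development assistance provided to other countries 119.2; capital account: acquisition of foreign patents and trademarks (non-produced assets) 122.9, debt forgiveness received from foreign official creditors 103.2.)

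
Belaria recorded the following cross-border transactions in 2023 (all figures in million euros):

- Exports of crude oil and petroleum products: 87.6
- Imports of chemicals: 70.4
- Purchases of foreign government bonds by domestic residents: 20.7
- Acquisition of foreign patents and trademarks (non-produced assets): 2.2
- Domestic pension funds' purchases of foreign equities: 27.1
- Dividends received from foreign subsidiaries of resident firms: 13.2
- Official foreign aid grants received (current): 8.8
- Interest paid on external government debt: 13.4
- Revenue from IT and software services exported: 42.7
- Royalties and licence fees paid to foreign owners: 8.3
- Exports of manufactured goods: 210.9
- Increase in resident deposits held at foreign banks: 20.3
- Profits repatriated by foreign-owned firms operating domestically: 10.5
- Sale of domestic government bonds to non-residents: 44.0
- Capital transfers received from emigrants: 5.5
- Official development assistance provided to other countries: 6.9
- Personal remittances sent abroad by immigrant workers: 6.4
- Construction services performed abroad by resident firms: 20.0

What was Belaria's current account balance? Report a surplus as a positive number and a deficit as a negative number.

267.3

Goods: 87.6 - 70.4 + 210.9 = 228.1
Services: -8.3 + 20.0 + 42.7 = 54.4
Primary income: -10.5 - 13.4 + 13.2 = -10.7
Secondary income: -6.4 - 6.9 + 8.8 = -4.5
Current account = 228.1 + 54.4 + (-10.7) + (-4.5) = 267.3
(Excluded from the current account — financial account: purchases of foreign government bonds by domestic residents 20.7, domestic pension funds' purchases of foreign equities 27.1, increase in resident deposits held at foreign banks 20.3, sale of domestic government bonds to non-residents 44.0; capital account: acquisition of foreign patents and trademarks (non-produced assets) 2.2, capital transfers received from emigrants 5.5.)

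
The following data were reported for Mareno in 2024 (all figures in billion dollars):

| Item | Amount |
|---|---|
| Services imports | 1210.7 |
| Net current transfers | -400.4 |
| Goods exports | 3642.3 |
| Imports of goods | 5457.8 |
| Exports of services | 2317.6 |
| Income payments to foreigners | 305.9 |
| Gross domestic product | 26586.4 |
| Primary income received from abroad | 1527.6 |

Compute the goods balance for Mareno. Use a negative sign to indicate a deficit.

Goods balance = 3642.3 - 5457.8 = -1815.5

-1815.5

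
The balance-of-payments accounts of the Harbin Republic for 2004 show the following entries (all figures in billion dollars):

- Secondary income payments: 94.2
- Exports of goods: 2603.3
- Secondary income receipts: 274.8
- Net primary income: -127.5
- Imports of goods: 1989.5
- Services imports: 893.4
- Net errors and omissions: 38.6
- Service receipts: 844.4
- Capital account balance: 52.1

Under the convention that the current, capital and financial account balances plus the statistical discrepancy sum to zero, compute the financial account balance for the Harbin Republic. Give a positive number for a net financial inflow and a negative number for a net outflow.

Goods balance = 2603.3 - 1989.5 = 613.8
Services balance = 844.4 - 893.4 = -49.0
Trade balance (goods + services) = 613.8 + (-49.0) = 564.8
Net primary income = -127.5
Net secondary income = 274.8 - 94.2 = 180.6
Current account = 564.8 + (-127.5) + 180.6 = 617.9
Financial account = -(617.9 + 52.1 + 38.6) = -708.6

-708.6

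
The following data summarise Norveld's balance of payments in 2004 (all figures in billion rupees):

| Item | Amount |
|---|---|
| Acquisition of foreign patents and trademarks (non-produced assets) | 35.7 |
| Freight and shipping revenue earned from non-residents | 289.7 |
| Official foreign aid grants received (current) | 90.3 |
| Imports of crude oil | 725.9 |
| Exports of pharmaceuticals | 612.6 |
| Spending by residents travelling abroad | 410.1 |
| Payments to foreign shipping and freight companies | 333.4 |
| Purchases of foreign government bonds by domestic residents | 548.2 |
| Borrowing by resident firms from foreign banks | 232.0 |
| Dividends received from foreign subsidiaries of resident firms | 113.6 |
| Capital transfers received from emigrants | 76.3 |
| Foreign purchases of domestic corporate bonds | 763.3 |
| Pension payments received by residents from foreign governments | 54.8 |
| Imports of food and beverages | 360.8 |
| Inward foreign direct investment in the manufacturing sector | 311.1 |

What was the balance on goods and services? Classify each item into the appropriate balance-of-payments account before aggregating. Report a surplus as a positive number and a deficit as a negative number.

-927.9

Goods: 612.6 - 360.8 - 725.9 = -474.1
Services: -410.1 + 289.7 - 333.4 = -453.8
Trade balance = -474.1 + (-453.8) = -927.9
(Excluded from the trade balance — capital account: acquisition of foreign patents and trademarks (non-produced assets) 35.7, capital transfers received from emigrants 76.3; secondary income: official foreign aid grants received (current) 90.3, pension payments received by residents from foreign governments 54.8; financial account: purchases of foreign government bonds by domestic residents 548.2, borrowing by resident firms from foreign banks 232.0, foreign purchases of domestic corporate bonds 763.3, inward foreign direct investment in the manufacturing sector 311.1; primary income: dividends received from foreign subsidiaries of resident firms 113.6.)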